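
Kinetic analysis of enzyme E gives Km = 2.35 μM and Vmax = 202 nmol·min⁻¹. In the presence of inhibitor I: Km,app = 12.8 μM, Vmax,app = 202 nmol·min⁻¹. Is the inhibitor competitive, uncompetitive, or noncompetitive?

competitive

Km increases (2.35 → 12.8 μM) while Vmax is unchanged — the hallmark of competitive inhibition.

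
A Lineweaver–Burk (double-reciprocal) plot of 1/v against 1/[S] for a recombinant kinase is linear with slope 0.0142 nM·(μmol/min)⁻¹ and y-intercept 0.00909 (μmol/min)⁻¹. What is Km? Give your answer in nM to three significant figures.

1.56 nM

y-intercept = 1/Vmax ⇒ Vmax = 110 μmol/min; slope = Km/Vmax ⇒ Km = slope × Vmax.
Km = 0.0142 × 110 = 1.56 nM.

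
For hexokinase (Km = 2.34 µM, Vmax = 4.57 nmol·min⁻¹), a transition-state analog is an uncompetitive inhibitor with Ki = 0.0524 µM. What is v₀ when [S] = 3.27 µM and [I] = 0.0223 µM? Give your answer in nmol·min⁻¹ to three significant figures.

2.13 nmol·min⁻¹

With α = 1 + [I]/Ki = 1 + 0.0223/0.0524 = 1.426, the uncompetitive rate law is v = (Vmax/α)·[S] / (Km/α + [S]).
v = (4.57/1.426)×3.27 / (2.34/1.426 + 3.27) = 10.48/4.911 = 2.13 nmol·min⁻¹.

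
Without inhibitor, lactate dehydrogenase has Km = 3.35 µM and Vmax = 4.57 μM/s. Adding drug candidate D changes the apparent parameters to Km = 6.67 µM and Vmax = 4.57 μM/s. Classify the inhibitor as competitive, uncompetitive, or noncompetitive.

Km increases (3.35 → 6.67 µM) while Vmax is unchanged — the hallmark of competitive inhibition.

competitive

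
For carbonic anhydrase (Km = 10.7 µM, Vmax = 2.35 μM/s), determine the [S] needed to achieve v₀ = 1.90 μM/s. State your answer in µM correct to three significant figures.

45.2 µM

Rearranging v = Vmax[S]/(Km+[S]) gives [S] = Km·v/(Vmax − v).
[S] = 10.7 × 1.90 / (2.35 − 1.90) = 20.33/0.4500 = 45.2 µM.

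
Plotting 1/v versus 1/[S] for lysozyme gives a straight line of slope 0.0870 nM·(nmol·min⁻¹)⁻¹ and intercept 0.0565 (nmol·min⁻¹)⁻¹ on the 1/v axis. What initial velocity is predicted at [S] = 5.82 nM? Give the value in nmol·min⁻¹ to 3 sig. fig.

14.0 nmol·min⁻¹

The y-intercept is 1/Vmax, so Vmax = 1/0.0565 = 17.7 nmol·min⁻¹.
The slope is Km/Vmax, so Km = 0.0870 × 17.7 = 1.54 nM.
Then v = 17.7 × 5.82/(1.54 + 5.82) = 14.0 nmol·min⁻¹.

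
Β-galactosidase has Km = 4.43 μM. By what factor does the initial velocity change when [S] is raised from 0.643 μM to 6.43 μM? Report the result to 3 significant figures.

4.67

Since Vmax cancels, v₂/v₁ = [S]₂(Km+[S]₁) / [S]₁(Km+[S]₂).
= 6.43×(4.43+0.643) / (0.643×(4.43+6.43)) = 32.62/6.983 = 4.67.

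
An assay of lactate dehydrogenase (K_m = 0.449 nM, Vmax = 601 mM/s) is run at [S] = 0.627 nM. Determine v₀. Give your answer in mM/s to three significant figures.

v = Vmax·[S]/(Km + [S]) = 601 × 0.627 / (0.449 + 0.627)
  = 376.8 / 1.076 = 350 mM/s.

350 mM/s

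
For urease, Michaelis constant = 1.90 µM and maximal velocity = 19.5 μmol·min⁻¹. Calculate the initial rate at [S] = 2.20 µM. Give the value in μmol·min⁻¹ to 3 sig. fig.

10.5 μmol·min⁻¹

v = Vmax·[S]/(Km + [S]) = 19.5 × 2.20 / (1.90 + 2.20)
  = 42.90 / 4.100 = 10.5 μmol·min⁻¹.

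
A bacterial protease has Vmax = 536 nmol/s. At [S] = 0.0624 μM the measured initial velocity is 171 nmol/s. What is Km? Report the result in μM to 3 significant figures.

0.133 μM

v/Vmax = 171/536 = 0.3190 = [S]/(Km+[S]).
So Km + [S] = [S]/0.3190 = 0.1956 μM, giving Km = 0.1956 − 0.0624 = 0.133 μM.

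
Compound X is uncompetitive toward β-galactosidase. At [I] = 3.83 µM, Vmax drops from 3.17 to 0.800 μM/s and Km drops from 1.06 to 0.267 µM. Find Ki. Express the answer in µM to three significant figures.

Uncompetitive: Vmax,app = Vmax/α (and Km,app = Km/α) with α = 1 + [I]/Ki.
α = Vmax/Vmax,app = 3.17/0.800 = 3.962.
Ki = [I]/(α − 1) = 3.83/2.962 = 1.29 µM.

1.29 µM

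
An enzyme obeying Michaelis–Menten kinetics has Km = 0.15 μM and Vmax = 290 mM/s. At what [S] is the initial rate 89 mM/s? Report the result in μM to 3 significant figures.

0.0664 μM

The required fractional saturation is v/Vmax = 89/290 = 0.3069.
Then [S]/(Km+[S]) = 0.3069 ⇒ [S] = 0.15 × 0.3069/(1 − 0.3069) = 0.0664 μM.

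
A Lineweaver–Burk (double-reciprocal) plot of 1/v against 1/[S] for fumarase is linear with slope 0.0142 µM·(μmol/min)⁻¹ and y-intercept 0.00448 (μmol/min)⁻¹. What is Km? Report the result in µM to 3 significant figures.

y-intercept = 1/Vmax ⇒ Vmax = 223 μmol/min; slope = Km/Vmax ⇒ Km = slope × Vmax.
Km = 0.0142 × 223 = 3.17 µM.

3.17 µM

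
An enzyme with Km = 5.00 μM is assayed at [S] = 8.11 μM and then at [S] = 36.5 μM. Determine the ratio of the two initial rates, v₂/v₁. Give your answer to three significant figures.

1.42

Since Vmax cancels, v₂/v₁ = [S]₂(Km+[S]₁) / [S]₁(Km+[S]₂).
= 36.5×(5.00+8.11) / (8.11×(5.00+36.5)) = 478.5/336.6 = 1.42.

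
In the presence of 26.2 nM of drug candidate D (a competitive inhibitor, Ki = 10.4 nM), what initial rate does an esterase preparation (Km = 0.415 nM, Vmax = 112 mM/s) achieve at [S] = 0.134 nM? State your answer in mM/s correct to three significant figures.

9.41 mM/s

α = 1 + [I]/Ki = 1 + 26.2/10.4 = 3.519.
For a competitive inhibitor, Vmax is unchanged and the apparent Km becomes α·Km: Km,app = 1.46 nM, Vmax,app = 112 mM/s.
v = Vmax,app·[S]/(Km,app + [S]) = 112 × 0.134/(1.46 + 0.134) = 9.41 mM/s.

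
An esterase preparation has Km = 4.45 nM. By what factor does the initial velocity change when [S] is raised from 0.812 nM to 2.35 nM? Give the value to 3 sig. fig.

2.24

The fractional saturations are [S]/(Km+[S]) = 0.812/5.262 = 0.1543 and 2.35/6.800 = 0.3456.
v₂/v₁ is just their ratio: 0.3456/0.1543 = 2.24.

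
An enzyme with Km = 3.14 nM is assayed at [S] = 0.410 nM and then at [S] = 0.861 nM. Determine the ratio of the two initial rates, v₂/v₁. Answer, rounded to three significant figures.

1.86

Since Vmax cancels, v₂/v₁ = [S]₂(Km+[S]₁) / [S]₁(Km+[S]₂).
= 0.861×(3.14+0.410) / (0.410×(3.14+0.861)) = 3.057/1.640 = 1.86.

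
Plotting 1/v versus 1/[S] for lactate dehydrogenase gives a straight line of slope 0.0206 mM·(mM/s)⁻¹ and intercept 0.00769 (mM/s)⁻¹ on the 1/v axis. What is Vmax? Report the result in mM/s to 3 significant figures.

130 mM/s

The y-intercept of a Lineweaver–Burk plot equals 1/Vmax, so Vmax = 1/0.00769 = 130 mM/s.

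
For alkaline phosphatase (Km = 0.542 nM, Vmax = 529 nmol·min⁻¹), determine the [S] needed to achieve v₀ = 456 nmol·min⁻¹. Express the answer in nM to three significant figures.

3.39 nM

Rearranging v = Vmax[S]/(Km+[S]) gives [S] = Km·v/(Vmax − v).
[S] = 0.542 × 456 / (529 − 456) = 247.2/73.00 = 3.39 nM.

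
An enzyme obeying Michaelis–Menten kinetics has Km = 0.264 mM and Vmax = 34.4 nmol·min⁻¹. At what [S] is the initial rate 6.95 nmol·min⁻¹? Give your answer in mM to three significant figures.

The required fractional saturation is v/Vmax = 6.95/34.4 = 0.2020.
Then [S]/(Km+[S]) = 0.2020 ⇒ [S] = 0.264 × 0.2020/(1 − 0.2020) = 0.0668 mM.

0.0668 mM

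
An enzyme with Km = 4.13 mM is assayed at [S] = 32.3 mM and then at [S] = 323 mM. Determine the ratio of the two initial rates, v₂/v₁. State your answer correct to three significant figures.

Since Vmax cancels, v₂/v₁ = [S]₂(Km+[S]₁) / [S]₁(Km+[S]₂).
= 323×(4.13+32.3) / (32.3×(4.13+323)) = 11770/10570 = 1.11.

1.11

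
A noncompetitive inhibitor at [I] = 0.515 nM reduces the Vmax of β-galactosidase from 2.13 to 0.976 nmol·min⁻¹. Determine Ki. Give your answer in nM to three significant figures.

0.436 nM

Noncompetitive: Vmax,app = Vmax/α with α = 1 + [I]/Ki.
α = Vmax/Vmax,app = 2.13/0.976 = 2.182.
Since α = 1 + [I]/Ki, [I]/Ki = 2.182 − 1 = 1.182 and Ki = 0.515/1.182 = 0.436 nM.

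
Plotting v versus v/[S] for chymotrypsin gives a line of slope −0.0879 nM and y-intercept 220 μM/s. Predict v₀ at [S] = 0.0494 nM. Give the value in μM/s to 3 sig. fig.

In the Eadie–Hofstee form v = Vmax − Km·(v/[S]), the slope is −Km and the intercept is Vmax, so Km = 0.0879 nM and Vmax = 220 μM/s.
v = 220 × 0.0494/(0.0879 + 0.0494) = 79.2 μM/s.

79.2 μM/s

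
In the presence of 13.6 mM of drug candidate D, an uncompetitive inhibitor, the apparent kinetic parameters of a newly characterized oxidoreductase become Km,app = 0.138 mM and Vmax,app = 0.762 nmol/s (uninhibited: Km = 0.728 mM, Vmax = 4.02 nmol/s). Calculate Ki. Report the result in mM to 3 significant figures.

3.18 mM

Uncompetitive: Vmax,app = Vmax/α (and Km,app = Km/α) with α = 1 + [I]/Ki.
α = Vmax/Vmax,app = 4.02/0.762 = 5.276.
Ki = [I]/(α − 1) = 13.6/4.276 = 3.18 mM.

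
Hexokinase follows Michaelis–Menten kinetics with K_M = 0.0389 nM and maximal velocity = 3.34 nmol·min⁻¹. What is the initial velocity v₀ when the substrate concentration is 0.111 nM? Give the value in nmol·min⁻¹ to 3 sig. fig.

v = Vmax·[S]/(Km + [S]) = 3.34 × 0.111 / (0.0389 + 0.111)
  = 0.3707 / 0.1499 = 2.47 nmol·min⁻¹.

2.47 nmol·min⁻¹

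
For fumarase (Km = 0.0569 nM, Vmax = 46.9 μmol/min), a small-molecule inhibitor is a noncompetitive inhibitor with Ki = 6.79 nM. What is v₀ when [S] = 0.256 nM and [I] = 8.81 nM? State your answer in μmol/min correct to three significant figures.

With α = 1 + [I]/Ki = 1 + 8.81/6.79 = 2.297, the noncompetitive rate law is v = (Vmax/α)·[S] / (Km + [S]).
v = (46.9/2.297)×0.256 / (0.0569 + 0.256) = 5.226/0.3129 = 16.7 μmol/min.

16.7 μmol/min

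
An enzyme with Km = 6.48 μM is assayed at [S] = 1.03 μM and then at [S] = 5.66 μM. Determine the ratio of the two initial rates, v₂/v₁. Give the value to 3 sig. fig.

The fractional saturations are [S]/(Km+[S]) = 1.03/7.510 = 0.1372 and 5.66/12.14 = 0.4662.
v₂/v₁ is just their ratio: 0.4662/0.1372 = 3.40.

3.40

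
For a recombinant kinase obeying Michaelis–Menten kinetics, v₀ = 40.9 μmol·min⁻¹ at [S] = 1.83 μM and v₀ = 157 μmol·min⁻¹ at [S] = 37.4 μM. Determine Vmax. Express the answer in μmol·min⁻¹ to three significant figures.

In reciprocal form, 1/v = (Km/Vmax)·(1/[S]) + 1/Vmax. The two points give (1/[S], 1/v) = (0.5464, 0.02445) and (0.02674, 0.006369).
Slope = (0.02445 − 0.006369)/(0.5464 − 0.02674) = 0.03479; intercept = 0.02445 − 0.03479×0.5464 = 0.005439.
Vmax = 1/intercept = 184 μmol·min⁻¹; Km = slope × Vmax = 0.03479 × 184 = 6.40 μM.

184 μmol·min⁻¹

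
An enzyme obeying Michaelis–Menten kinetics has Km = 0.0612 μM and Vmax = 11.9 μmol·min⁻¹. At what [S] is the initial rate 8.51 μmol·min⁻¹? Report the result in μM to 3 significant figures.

Rearranging v = Vmax[S]/(Km+[S]) gives [S] = Km·v/(Vmax − v).
[S] = 0.0612 × 8.51 / (11.9 − 8.51) = 0.5208/3.390 = 0.154 μM.

0.154 μM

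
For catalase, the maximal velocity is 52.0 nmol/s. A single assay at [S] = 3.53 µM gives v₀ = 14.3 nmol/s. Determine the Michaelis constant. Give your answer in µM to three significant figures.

9.31 µM

From v = Vmax[S]/(Km+[S]), Km = [S](Vmax − v)/v.
Km = 3.53 × (52.0 − 14.3) / 14.3 = 133.1/14.3 = 9.31 µM.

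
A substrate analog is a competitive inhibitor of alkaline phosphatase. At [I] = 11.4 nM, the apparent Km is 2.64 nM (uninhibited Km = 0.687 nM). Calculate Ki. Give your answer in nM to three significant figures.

Competitive: Km,app = α·Km with α = 1 + [I]/Ki.
α = Km,app/Km = 2.64/0.687 = 3.843.
Since α = 1 + [I]/Ki, [I]/Ki = 3.843 − 1 = 2.843 and Ki = 11.4/2.843 = 4.01 nM.

4.01 nM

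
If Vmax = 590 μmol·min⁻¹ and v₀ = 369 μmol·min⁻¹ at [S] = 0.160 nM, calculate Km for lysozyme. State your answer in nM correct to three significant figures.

0.0958 nM

From v = Vmax[S]/(Km+[S]), Km = [S](Vmax − v)/v.
Km = 0.160 × (590 − 369) / 369 = 35.36/369 = 0.0958 nM.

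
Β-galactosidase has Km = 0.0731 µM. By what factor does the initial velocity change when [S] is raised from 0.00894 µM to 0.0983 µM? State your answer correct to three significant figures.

5.26

Since Vmax cancels, v₂/v₁ = [S]₂(Km+[S]₁) / [S]₁(Km+[S]₂).
= 0.0983×(0.0731+0.00894) / (0.00894×(0.0731+0.0983)) = 0.008065/0.001532 = 5.26.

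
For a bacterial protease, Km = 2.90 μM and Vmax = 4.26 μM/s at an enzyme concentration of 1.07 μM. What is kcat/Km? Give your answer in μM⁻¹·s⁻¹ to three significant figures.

1.37 μM⁻¹·s⁻¹

kcat = Vmax/[E]total = 4.26/1.07 = 3.98 s⁻¹.
kcat/Km = 3.98/2.90 = 1.37 μM⁻¹·s⁻¹.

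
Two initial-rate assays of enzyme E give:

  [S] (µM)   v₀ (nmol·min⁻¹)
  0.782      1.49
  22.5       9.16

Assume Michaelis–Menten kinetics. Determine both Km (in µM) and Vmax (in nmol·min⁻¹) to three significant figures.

From v = Vmax[S]/(Km+[S]), each point gives Vmax = v(Km+[S])/[S].
Equating: 1.49(Km+0.782)/0.782 = 9.16(Km+22.5)/22.5.
1.905·Km + 1.49 = 0.4071·Km + 9.16, so (1.905 − 0.4071)·Km = 9.16 − 1.49.
Km = 7.670/1.498 = 5.12 µM; then Vmax = 1.49(5.12+0.782)/0.782 = 11.2 nmol·min⁻¹.

Km = 5.12 µM; Vmax = 11.2 nmol·min⁻¹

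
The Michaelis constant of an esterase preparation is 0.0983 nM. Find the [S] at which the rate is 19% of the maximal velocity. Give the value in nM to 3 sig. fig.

0.0231 nM

v/Vmax = [S]/(Km+[S]) = 0.19, so [S] = Km·0.19/(1 − 0.19) = 0.0983 × 0.2346.
[S] = 0.0231 nM.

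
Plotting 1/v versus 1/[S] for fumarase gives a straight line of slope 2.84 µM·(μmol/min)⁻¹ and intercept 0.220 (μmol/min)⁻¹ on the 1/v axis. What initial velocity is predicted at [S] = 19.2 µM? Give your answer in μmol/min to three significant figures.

2.72 μmol/min

The y-intercept is 1/Vmax, so Vmax = 1/0.220 = 4.55 μmol/min.
The slope is Km/Vmax, so Km = 2.84 × 4.55 = 12.9 µM.
Then v = 4.55 × 19.2/(12.9 + 19.2) = 2.72 μmol/min.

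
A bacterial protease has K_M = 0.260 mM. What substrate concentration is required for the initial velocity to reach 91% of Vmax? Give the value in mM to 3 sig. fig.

v/Vmax = [S]/(Km+[S]) = 0.91, so [S] = Km·0.91/(1 − 0.91) = 0.260 × 10.11.
[S] = 2.63 mM.

2.63 mM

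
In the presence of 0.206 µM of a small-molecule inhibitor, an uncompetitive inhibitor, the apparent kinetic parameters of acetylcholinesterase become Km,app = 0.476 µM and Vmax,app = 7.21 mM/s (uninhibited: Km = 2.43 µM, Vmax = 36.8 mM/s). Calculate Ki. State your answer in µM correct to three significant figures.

Uncompetitive: Vmax,app = Vmax/α (and Km,app = Km/α) with α = 1 + [I]/Ki.
α = Vmax/Vmax,app = 36.8/7.21 = 5.104.
Since α = 1 + [I]/Ki, [I]/Ki = 5.104 − 1 = 4.104 and Ki = 0.206/4.104 = 0.0502 µM.

0.0502 µM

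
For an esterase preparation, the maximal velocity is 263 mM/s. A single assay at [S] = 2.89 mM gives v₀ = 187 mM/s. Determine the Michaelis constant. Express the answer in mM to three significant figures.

1.17 mM

From v = Vmax[S]/(Km+[S]), Km = [S](Vmax − v)/v.
Km = 2.89 × (263 − 187) / 187 = 219.6/187 = 1.17 mM.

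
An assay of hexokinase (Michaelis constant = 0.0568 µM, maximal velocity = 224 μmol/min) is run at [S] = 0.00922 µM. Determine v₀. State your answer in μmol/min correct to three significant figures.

31.3 μmol/min

v = Vmax·[S]/(Km + [S]) = 224 × 0.00922 / (0.0568 + 0.00922)
  = 2.065 / 0.06602 = 31.3 μmol/min.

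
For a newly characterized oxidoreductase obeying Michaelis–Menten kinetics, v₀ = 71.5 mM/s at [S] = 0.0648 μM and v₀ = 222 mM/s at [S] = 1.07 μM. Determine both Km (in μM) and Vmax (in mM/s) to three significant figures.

From v = Vmax[S]/(Km+[S]), each point gives Vmax = v(Km+[S])/[S].
Equating: 71.5(Km+0.0648)/0.0648 = 222(Km+1.07)/1.07.
1103·Km + 71.5 = 207.5·Km + 222, so (1103 − 207.5)·Km = 222 − 71.5.
Km = 150.5/895.9 = 0.168 μM; then Vmax = 71.5(0.168+0.0648)/0.0648 = 257 mM/s.

Km = 0.168 μM; Vmax = 257 mM/s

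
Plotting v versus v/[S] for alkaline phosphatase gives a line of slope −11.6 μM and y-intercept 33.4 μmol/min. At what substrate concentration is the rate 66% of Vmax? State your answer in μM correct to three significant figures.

The Eadie–Hofstee slope gives Km = 11.6 μM (slope = −Km).
v/Vmax = [S]/(Km+[S]) = 0.66 ⇒ [S] = Km·0.66/(1−0.66) = 11.6 × 1.941 = 22.5 μM.

22.5 μM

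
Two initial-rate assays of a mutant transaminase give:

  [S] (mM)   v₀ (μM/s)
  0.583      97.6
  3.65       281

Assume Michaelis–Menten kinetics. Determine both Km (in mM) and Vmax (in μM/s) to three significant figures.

In reciprocal form, 1/v = (Km/Vmax)·(1/[S]) + 1/Vmax. The two points give (1/[S], 1/v) = (1.715, 0.01025) and (0.2740, 0.003559).
Slope = (0.01025 − 0.003559)/(1.715 − 0.2740) = 0.004640; intercept = 0.01025 − 0.004640×1.715 = 0.002288.
Vmax = 1/intercept = 437 μM/s; Km = slope × Vmax = 0.004640 × 437 = 2.03 mM.

Km = 2.03 mM; Vmax = 437 μM/s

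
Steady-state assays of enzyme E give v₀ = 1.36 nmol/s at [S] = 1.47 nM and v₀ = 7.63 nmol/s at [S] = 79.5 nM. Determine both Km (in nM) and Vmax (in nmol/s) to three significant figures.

Km = 7.56 nM; Vmax = 8.36 nmol/s

In reciprocal form, 1/v = (Km/Vmax)·(1/[S]) + 1/Vmax. The two points give (1/[S], 1/v) = (0.6803, 0.7353) and (0.01258, 0.1311).
Slope = (0.7353 − 0.1311)/(0.6803 − 0.01258) = 0.9050; intercept = 0.7353 − 0.9050×0.6803 = 0.1197.
Vmax = 1/intercept = 8.36 nmol/s; Km = slope × Vmax = 0.9050 × 8.36 = 7.56 nM.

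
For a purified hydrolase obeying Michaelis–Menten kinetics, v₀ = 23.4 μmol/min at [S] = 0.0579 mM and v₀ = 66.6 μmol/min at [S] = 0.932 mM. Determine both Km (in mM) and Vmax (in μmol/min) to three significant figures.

Km = 0.130 mM; Vmax = 75.9 μmol/min

In reciprocal form, 1/v = (Km/Vmax)·(1/[S]) + 1/Vmax. The two points give (1/[S], 1/v) = (17.27, 0.04274) and (1.073, 0.01502).
Slope = (0.04274 − 0.01502)/(17.27 − 1.073) = 0.001711; intercept = 0.04274 − 0.001711×17.27 = 0.01318.
Vmax = 1/intercept = 75.9 μmol/min; Km = slope × Vmax = 0.001711 × 75.9 = 0.130 mM.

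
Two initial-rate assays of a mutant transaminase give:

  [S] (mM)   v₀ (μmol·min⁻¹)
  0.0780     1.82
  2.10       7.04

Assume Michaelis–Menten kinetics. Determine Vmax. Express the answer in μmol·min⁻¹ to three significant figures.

From v = Vmax[S]/(Km+[S]), each point gives Vmax = v(Km+[S])/[S].
Equating: 1.82(Km+0.0780)/0.0780 = 7.04(Km+2.10)/2.10.
23.33·Km + 1.82 = 3.352·Km + 7.04, so (23.33 − 3.352)·Km = 7.04 − 1.82.
Km = 5.220/19.98 = 0.261 mM; then Vmax = 1.82(0.261+0.0780)/0.0780 = 7.92 μmol·min⁻¹.

7.92 μmol·min⁻¹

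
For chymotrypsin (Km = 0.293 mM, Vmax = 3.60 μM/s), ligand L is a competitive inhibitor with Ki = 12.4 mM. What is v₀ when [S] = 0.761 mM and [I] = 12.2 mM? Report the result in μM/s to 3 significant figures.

2.04 μM/s

With α = 1 + [I]/Ki = 1 + 12.2/12.4 = 1.984, the competitive rate law is v = Vmax[S] / (αKm + [S]).
v = 3.60×0.761 / (1.984×0.293 + 0.761) = 2.740/1.342 = 2.04 μM/s.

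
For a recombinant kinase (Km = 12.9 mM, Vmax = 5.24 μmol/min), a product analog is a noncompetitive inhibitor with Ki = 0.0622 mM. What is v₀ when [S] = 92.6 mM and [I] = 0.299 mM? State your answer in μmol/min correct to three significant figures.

With α = 1 + [I]/Ki = 1 + 0.299/0.0622 = 5.807, the noncompetitive rate law is v = (Vmax/α)·[S] / (Km + [S]).
v = (5.24/5.807)×92.6 / (12.9 + 92.6) = 83.56/105.5 = 0.792 μmol/min.

0.792 μmol/min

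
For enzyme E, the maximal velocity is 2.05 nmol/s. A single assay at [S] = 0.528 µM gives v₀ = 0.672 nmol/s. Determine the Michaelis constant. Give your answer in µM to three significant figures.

From v = Vmax[S]/(Km+[S]), Km = [S](Vmax − v)/v.
Km = 0.528 × (2.05 − 0.672) / 0.672 = 0.7276/0.672 = 1.08 µM.

1.08 µM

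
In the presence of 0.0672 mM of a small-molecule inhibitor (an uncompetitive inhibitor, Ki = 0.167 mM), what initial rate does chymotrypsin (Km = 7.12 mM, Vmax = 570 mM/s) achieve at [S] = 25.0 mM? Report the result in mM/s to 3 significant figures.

338 mM/s

With α = 1 + [I]/Ki = 1 + 0.0672/0.167 = 1.402, the uncompetitive rate law is v = (Vmax/α)·[S] / (Km/α + [S]).
v = (570/1.402)×25.0 / (7.12/1.402 + 25.0) = 10160/30.08 = 338 mM/s.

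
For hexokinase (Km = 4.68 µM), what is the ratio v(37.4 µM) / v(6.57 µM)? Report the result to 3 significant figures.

The fractional saturations are [S]/(Km+[S]) = 6.57/11.25 = 0.5840 and 37.4/42.08 = 0.8888.
v₂/v₁ is just their ratio: 0.8888/0.5840 = 1.52.

1.52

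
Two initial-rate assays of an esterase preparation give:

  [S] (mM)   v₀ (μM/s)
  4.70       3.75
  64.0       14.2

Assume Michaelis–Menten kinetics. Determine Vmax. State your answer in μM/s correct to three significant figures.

18.2 μM/s

From v = Vmax[S]/(Km+[S]), each point gives Vmax = v(Km+[S])/[S].
Equating: 3.75(Km+4.70)/4.70 = 14.2(Km+64.0)/64.0.
0.7979·Km + 3.75 = 0.2219·Km + 14.2, so (0.7979 − 0.2219)·Km = 14.2 − 3.75.
Km = 10.45/0.5760 = 18.1 mM; then Vmax = 3.75(18.1+4.70)/4.70 = 18.2 μM/s.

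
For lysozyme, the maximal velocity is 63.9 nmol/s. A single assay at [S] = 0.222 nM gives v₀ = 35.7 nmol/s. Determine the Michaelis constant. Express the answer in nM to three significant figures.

From v = Vmax[S]/(Km+[S]), Km = [S](Vmax − v)/v.
Km = 0.222 × (63.9 − 35.7) / 35.7 = 6.260/35.7 = 0.175 nM.

0.175 nM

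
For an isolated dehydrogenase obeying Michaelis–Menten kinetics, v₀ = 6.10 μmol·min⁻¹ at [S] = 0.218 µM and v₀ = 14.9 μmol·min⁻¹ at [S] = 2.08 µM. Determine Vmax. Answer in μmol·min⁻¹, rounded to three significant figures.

17.9 μmol·min⁻¹

In reciprocal form, 1/v = (Km/Vmax)·(1/[S]) + 1/Vmax. The two points give (1/[S], 1/v) = (4.587, 0.1639) and (0.4808, 0.06711).
Slope = (0.1639 − 0.06711)/(4.587 − 0.4808) = 0.02358; intercept = 0.1639 − 0.02358×4.587 = 0.05578.
Vmax = 1/intercept = 17.9 μmol·min⁻¹; Km = slope × Vmax = 0.02358 × 17.9 = 0.423 µM.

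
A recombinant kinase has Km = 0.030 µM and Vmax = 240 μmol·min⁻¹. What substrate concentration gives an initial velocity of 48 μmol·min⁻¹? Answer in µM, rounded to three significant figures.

Rearranging v = Vmax[S]/(Km+[S]) gives [S] = Km·v/(Vmax − v).
[S] = 0.030 × 48 / (240 − 48) = 1.440/192.0 = 0.00750 µM.

0.00750 µM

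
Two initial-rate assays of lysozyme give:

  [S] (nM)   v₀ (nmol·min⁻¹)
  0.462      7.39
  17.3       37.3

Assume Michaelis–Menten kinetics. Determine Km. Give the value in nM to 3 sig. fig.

In reciprocal form, 1/v = (Km/Vmax)·(1/[S]) + 1/Vmax. The two points give (1/[S], 1/v) = (2.165, 0.1353) and (0.05780, 0.02681).
Slope = (0.1353 − 0.02681)/(2.165 − 0.05780) = 0.05151; intercept = 0.1353 − 0.05151×2.165 = 0.02383.
Vmax = 1/intercept = 42.0 nmol·min⁻¹; Km = slope × Vmax = 0.05151 × 42.0 = 2.16 nM.

2.16 nM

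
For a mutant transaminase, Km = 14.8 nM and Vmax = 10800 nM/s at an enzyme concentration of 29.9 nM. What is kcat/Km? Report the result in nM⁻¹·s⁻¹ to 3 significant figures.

kcat = Vmax/[E]total = 10800/29.9 = 361 s⁻¹.
kcat/Km = 361/14.8 = 24.4 nM⁻¹·s⁻¹.

24.4 nM⁻¹·s⁻¹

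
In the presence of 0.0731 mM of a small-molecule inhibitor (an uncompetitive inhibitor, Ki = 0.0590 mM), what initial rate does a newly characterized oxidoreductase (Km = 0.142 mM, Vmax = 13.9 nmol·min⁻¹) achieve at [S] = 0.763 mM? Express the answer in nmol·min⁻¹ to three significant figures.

5.73 nmol·min⁻¹

With α = 1 + [I]/Ki = 1 + 0.0731/0.0590 = 2.239, the uncompetitive rate law is v = (Vmax/α)·[S] / (Km/α + [S]).
v = (13.9/2.239)×0.763 / (0.142/2.239 + 0.763) = 4.737/0.8264 = 5.73 nmol·min⁻¹.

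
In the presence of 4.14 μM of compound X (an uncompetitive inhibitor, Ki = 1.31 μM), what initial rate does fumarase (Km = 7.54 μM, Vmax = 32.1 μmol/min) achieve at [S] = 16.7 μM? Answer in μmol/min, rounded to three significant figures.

α = 1 + [I]/Ki = 1 + 4.14/1.31 = 4.160.
For an uncompetitive inhibitor, both parameters are divided by α, giving Vmax/α and Km/α: Km,app = 1.81 μM, Vmax,app = 7.72 μmol/min.
v = Vmax,app·[S]/(Km,app + [S]) = 7.72 × 16.7/(1.81 + 16.7) = 6.96 μmol/min.

6.96 μmol/min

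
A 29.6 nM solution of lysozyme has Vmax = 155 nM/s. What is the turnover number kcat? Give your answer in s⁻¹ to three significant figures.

kcat = Vmax/[E]total = 155 nM/s / 29.6 nM = 5.24 s⁻¹.

5.24 s⁻¹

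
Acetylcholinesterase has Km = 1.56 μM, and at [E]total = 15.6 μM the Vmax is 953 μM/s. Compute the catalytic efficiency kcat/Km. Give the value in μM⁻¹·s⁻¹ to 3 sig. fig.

kcat = Vmax/[E]total = 953/15.6 = 61.1 s⁻¹.
kcat/Km = 61.1/1.56 = 39.2 μM⁻¹·s⁻¹.

39.2 μM⁻¹·s⁻¹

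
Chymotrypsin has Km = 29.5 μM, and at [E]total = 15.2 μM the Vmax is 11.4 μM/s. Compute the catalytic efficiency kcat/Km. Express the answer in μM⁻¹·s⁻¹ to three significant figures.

0.0254 μM⁻¹·s⁻¹

kcat = Vmax/[E]total = 11.4/15.2 = 0.750 s⁻¹.
kcat/Km = 0.750/29.5 = 0.0254 μM⁻¹·s⁻¹.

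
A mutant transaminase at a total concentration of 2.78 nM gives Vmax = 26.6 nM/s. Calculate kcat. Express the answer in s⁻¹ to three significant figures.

kcat = Vmax/[E]total = 26.6 nM/s / 2.78 nM = 9.57 s⁻¹.

9.57 s⁻¹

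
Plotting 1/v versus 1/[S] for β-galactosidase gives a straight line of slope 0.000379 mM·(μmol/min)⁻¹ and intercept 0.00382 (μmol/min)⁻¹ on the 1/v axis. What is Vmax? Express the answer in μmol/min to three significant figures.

The y-intercept of a Lineweaver–Burk plot equals 1/Vmax, so Vmax = 1/0.00382 = 262 μmol/min.

262 μmol/min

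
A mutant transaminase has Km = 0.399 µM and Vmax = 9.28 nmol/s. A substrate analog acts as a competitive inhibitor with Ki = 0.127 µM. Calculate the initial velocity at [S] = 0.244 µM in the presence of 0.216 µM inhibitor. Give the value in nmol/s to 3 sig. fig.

1.71 nmol/s

With α = 1 + [I]/Ki = 1 + 0.216/0.127 = 2.701, the competitive rate law is v = Vmax[S] / (αKm + [S]).
v = 9.28×0.244 / (2.701×0.399 + 0.244) = 2.264/1.322 = 1.71 nmol/s.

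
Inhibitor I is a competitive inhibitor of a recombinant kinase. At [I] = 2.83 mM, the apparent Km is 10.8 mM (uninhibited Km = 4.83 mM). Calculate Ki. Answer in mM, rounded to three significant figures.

2.29 mM

Competitive: Km,app = α·Km with α = 1 + [I]/Ki.
α = Km,app/Km = 10.8/4.83 = 2.236.
Since α = 1 + [I]/Ki, [I]/Ki = 2.236 − 1 = 1.236 and Ki = 2.83/1.236 = 2.29 mM.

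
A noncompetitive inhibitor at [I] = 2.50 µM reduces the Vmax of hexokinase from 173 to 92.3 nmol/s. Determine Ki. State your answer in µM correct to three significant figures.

2.86 µM

Noncompetitive: Vmax,app = Vmax/α with α = 1 + [I]/Ki.
α = Vmax/Vmax,app = 173/92.3 = 1.874.
Since α = 1 + [I]/Ki, [I]/Ki = 1.874 − 1 = 0.8743 and Ki = 2.50/0.8743 = 2.86 µM.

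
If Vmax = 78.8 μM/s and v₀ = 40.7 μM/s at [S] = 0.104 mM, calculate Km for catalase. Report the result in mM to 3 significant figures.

0.0974 mM

From v = Vmax[S]/(Km+[S]), Km = [S](Vmax − v)/v.
Km = 0.104 × (78.8 − 40.7) / 40.7 = 3.962/40.7 = 0.0974 mM.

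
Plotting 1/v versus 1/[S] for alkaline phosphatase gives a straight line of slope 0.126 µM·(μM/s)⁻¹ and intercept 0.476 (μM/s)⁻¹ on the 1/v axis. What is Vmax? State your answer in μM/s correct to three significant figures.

2.10 μM/s

The y-intercept of a Lineweaver–Burk plot equals 1/Vmax, so Vmax = 1/0.476 = 2.10 μM/s.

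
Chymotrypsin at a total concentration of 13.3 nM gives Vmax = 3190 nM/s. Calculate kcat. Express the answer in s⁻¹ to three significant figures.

kcat = Vmax/[E]total = 3190 nM/s / 13.3 nM = 240 s⁻¹.

240 s⁻¹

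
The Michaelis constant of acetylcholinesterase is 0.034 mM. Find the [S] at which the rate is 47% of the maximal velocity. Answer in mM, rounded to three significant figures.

0.0302 mM

v/Vmax = [S]/(Km+[S]) = 0.47, so [S] = Km·0.47/(1 − 0.47) = 0.034 × 0.8868.
[S] = 0.0302 mM.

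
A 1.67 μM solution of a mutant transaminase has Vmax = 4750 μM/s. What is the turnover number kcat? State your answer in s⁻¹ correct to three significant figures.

kcat = Vmax/[E]total = 4750 μM/s / 1.67 μM = 2840 s⁻¹.

2840 s⁻¹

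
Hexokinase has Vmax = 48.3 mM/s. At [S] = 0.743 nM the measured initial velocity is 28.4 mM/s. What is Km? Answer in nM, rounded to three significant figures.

v/Vmax = 28.4/48.3 = 0.5880 = [S]/(Km+[S]).
So Km + [S] = [S]/0.5880 = 1.264 nM, giving Km = 1.264 − 0.743 = 0.521 nM.

0.521 nM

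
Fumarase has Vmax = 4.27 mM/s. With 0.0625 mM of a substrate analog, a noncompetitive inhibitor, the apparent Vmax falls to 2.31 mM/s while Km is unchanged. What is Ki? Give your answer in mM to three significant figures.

Noncompetitive: Vmax,app = Vmax/α with α = 1 + [I]/Ki.
α = Vmax/Vmax,app = 4.27/2.31 = 1.848.
Since α = 1 + [I]/Ki, [I]/Ki = 1.848 − 1 = 0.8485 and Ki = 0.0625/0.8485 = 0.0737 mM.

0.0737 mM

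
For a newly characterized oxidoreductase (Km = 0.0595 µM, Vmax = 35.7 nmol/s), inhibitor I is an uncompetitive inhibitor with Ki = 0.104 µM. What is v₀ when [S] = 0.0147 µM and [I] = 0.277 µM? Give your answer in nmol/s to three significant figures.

4.63 nmol/s

α = 1 + [I]/Ki = 1 + 0.277/0.104 = 3.663.
For an uncompetitive inhibitor, both parameters are divided by α, giving Vmax/α and Km/α: Km,app = 0.0162 µM, Vmax,app = 9.74 nmol/s.
v = Vmax,app·[S]/(Km,app + [S]) = 9.74 × 0.0147/(0.0162 + 0.0147) = 4.63 nmol/s.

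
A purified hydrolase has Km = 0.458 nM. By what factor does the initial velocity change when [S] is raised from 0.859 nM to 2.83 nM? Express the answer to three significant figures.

Since Vmax cancels, v₂/v₁ = [S]₂(Km+[S]₁) / [S]₁(Km+[S]₂).
= 2.83×(0.458+0.859) / (0.859×(0.458+2.83)) = 3.727/2.824 = 1.32.

1.32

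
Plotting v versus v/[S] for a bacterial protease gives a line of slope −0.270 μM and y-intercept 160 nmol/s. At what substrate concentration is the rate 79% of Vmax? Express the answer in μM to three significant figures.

The Eadie–Hofstee slope gives Km = 0.270 μM (slope = −Km).
v/Vmax = [S]/(Km+[S]) = 0.79 ⇒ [S] = Km·0.79/(1−0.79) = 0.270 × 3.762 = 1.02 μM.

1.02 μM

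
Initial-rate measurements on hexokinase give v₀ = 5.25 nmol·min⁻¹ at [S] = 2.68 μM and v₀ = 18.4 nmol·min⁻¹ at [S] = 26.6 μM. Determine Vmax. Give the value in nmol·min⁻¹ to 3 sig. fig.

From v = Vmax[S]/(Km+[S]), each point gives Vmax = v(Km+[S])/[S].
Equating: 5.25(Km+2.68)/2.68 = 18.4(Km+26.6)/26.6.
1.959·Km + 5.25 = 0.6917·Km + 18.4, so (1.959 − 0.6917)·Km = 18.4 − 5.25.
Km = 13.15/1.267 = 10.4 μM; then Vmax = 5.25(10.4+2.68)/2.68 = 25.6 nmol·min⁻¹.

25.6 nmol·min⁻¹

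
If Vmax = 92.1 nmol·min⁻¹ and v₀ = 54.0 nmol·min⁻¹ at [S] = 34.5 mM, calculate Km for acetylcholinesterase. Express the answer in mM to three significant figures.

24.3 mM

v/Vmax = 54.0/92.1 = 0.5863 = [S]/(Km+[S]).
So Km + [S] = [S]/0.5863 = 58.84 mM, giving Km = 58.84 − 34.5 = 24.3 mM.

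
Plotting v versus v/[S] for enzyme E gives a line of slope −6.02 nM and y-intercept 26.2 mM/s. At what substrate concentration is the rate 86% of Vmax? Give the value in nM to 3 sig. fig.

37.0 nM

The Eadie–Hofstee slope gives Km = 6.02 nM (slope = −Km).
v/Vmax = [S]/(Km+[S]) = 0.86 ⇒ [S] = Km·0.86/(1−0.86) = 6.02 × 6.143 = 37.0 nM.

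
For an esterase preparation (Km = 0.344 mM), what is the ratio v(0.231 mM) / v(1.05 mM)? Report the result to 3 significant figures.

0.533

Since Vmax cancels, v₂/v₁ = [S]₂(Km+[S]₁) / [S]₁(Km+[S]₂).
= 0.231×(0.344+1.05) / (1.05×(0.344+0.231)) = 0.3220/0.6038 = 0.533.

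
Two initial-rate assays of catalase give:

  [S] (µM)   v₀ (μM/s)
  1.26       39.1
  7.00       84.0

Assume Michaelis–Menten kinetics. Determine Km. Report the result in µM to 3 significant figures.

2.36 µM

In reciprocal form, 1/v = (Km/Vmax)·(1/[S]) + 1/Vmax. The two points give (1/[S], 1/v) = (0.7937, 0.02558) and (0.1429, 0.01190).
Slope = (0.02558 − 0.01190)/(0.7937 − 0.1429) = 0.02101; intercept = 0.02558 − 0.02101×0.7937 = 0.008904.
Vmax = 1/intercept = 112 μM/s; Km = slope × Vmax = 0.02101 × 112 = 2.36 µM.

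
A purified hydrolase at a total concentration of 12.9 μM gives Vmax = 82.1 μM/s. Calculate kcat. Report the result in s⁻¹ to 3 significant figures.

6.36 s⁻¹

kcat = Vmax/[E]total = 82.1 μM/s / 12.9 μM = 6.36 s⁻¹.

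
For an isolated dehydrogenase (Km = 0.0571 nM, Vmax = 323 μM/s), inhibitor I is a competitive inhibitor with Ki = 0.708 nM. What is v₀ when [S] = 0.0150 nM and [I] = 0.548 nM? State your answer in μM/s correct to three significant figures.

41.7 μM/s

With α = 1 + [I]/Ki = 1 + 0.548/0.708 = 1.774, the competitive rate law is v = Vmax[S] / (αKm + [S]).
v = 323×0.0150 / (1.774×0.0571 + 0.0150) = 4.845/0.1163 = 41.7 μM/s.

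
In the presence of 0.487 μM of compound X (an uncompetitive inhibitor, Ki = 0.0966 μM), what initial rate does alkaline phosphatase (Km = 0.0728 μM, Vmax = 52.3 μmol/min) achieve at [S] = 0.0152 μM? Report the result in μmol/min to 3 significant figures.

4.83 μmol/min

With α = 1 + [I]/Ki = 1 + 0.487/0.0966 = 6.041, the uncompetitive rate law is v = (Vmax/α)·[S] / (Km/α + [S]).
v = (52.3/6.041)×0.0152 / (0.0728/6.041 + 0.0152) = 0.1316/0.02725 = 4.83 μmol/min.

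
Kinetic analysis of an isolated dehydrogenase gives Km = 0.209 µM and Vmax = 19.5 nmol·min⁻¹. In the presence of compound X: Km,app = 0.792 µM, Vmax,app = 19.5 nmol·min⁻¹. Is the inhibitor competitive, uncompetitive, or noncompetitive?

Km increases (0.209 → 0.792 µM) while Vmax is unchanged — the hallmark of competitive inhibition.

competitive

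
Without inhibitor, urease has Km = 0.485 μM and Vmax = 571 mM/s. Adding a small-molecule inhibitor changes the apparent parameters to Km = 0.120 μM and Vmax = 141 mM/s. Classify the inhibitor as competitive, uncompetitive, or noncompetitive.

Both Km and Vmax decrease by the same factor (~4.05-fold) — characteristic of uncompetitive inhibition.

uncompetitive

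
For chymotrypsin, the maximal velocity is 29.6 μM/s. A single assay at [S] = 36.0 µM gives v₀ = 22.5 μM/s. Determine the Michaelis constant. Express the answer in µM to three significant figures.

From v = Vmax[S]/(Km+[S]), Km = [S](Vmax − v)/v.
Km = 36.0 × (29.6 − 22.5) / 22.5 = 255.6/22.5 = 11.4 µM.

11.4 µM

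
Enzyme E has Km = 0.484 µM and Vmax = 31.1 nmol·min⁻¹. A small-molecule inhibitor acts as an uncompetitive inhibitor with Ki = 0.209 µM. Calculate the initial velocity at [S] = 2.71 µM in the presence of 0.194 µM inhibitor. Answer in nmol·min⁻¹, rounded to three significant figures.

With α = 1 + [I]/Ki = 1 + 0.194/0.209 = 1.928, the uncompetitive rate law is v = (Vmax/α)·[S] / (Km/α + [S]).
v = (31.1/1.928)×2.71 / (0.484/1.928 + 2.71) = 43.71/2.961 = 14.8 nmol·min⁻¹.

14.8 nmol·min⁻¹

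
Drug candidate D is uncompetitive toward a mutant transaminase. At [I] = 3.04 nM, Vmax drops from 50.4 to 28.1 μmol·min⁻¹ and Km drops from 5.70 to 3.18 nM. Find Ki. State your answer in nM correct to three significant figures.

Uncompetitive: Vmax,app = Vmax/α (and Km,app = Km/α) with α = 1 + [I]/Ki.
α = Vmax/Vmax,app = 50.4/28.1 = 1.794.
Since α = 1 + [I]/Ki, [I]/Ki = 1.794 − 1 = 0.7936 and Ki = 3.04/0.7936 = 3.83 nM.

3.83 nM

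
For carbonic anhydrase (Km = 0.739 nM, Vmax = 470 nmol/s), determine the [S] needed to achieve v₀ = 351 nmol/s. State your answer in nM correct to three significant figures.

The required fractional saturation is v/Vmax = 351/470 = 0.7468.
Then [S]/(Km+[S]) = 0.7468 ⇒ [S] = 0.739 × 0.7468/(1 − 0.7468) = 2.18 nM.

2.18 nM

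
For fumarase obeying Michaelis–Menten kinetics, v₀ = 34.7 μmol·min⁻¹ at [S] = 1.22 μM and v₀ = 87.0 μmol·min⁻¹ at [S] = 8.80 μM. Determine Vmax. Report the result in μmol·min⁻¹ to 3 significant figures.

115 μmol·min⁻¹

From v = Vmax[S]/(Km+[S]), each point gives Vmax = v(Km+[S])/[S].
Equating: 34.7(Km+1.22)/1.22 = 87.0(Km+8.80)/8.80.
28.44·Km + 34.7 = 9.886·Km + 87.0, so (28.44 − 9.886)·Km = 87.0 − 34.7.
Km = 52.30/18.56 = 2.82 μM; then Vmax = 34.7(2.82+1.22)/1.22 = 115 μmol·min⁻¹.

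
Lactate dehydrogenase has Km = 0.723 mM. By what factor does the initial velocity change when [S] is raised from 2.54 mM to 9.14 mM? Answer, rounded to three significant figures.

1.19

The fractional saturations are [S]/(Km+[S]) = 2.54/3.263 = 0.7784 and 9.14/9.863 = 0.9267.
v₂/v₁ is just their ratio: 0.9267/0.7784 = 1.19.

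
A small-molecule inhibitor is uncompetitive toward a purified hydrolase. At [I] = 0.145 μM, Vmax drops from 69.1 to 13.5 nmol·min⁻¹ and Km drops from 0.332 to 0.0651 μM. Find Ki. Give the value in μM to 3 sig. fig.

0.0352 μM

Uncompetitive: Vmax,app = Vmax/α (and Km,app = Km/α) with α = 1 + [I]/Ki.
α = Vmax/Vmax,app = 69.1/13.5 = 5.119.
Ki = [I]/(α − 1) = 0.145/4.119 = 0.0352 μM.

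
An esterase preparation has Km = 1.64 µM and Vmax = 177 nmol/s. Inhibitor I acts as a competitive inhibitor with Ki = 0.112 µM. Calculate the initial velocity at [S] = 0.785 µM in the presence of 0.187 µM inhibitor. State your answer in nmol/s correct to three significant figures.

26.9 nmol/s

With α = 1 + [I]/Ki = 1 + 0.187/0.112 = 2.670, the competitive rate law is v = Vmax[S] / (αKm + [S]).
v = 177×0.785 / (2.670×1.64 + 0.785) = 138.9/5.163 = 26.9 nmol/s.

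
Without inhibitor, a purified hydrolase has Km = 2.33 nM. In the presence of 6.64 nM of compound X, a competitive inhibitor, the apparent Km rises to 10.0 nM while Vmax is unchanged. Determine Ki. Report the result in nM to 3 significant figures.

2.02 nM

Competitive: Km,app = α·Km with α = 1 + [I]/Ki.
α = Km,app/Km = 10.0/2.33 = 4.292.
Since α = 1 + [I]/Ki, [I]/Ki = 4.292 − 1 = 3.292 and Ki = 6.64/3.292 = 2.02 nM.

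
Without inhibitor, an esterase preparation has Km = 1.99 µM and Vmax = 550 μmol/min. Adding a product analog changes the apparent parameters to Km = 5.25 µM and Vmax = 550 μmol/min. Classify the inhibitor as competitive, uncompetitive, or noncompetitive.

Km increases (1.99 → 5.25 µM) while Vmax is unchanged — the hallmark of competitive inhibition.

competitive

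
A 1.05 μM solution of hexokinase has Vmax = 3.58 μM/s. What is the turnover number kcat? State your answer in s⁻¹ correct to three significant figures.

3.41 s⁻¹

kcat = Vmax/[E]total = 3.58 μM/s / 1.05 μM = 3.41 s⁻¹.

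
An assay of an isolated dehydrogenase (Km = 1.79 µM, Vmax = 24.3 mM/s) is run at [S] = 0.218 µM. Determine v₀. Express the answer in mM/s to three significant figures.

2.64 mM/s

[S]/(Km+[S]) = 0.218/2.008 = 0.1086, the fractional saturation.
v = 0.1086 × Vmax = 0.1086 × 24.3 = 2.64 mM/s.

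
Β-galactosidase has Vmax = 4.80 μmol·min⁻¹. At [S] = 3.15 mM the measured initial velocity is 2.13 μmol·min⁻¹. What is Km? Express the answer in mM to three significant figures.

v/Vmax = 2.13/4.80 = 0.4438 = [S]/(Km+[S]).
So Km + [S] = [S]/0.4438 = 7.099 mM, giving Km = 7.099 − 3.15 = 3.95 mM.

3.95 mM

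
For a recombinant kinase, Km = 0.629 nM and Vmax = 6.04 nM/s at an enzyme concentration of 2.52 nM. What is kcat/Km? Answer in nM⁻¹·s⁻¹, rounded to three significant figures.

kcat = Vmax/[E]total = 6.04/2.52 = 2.40 s⁻¹.
kcat/Km = 2.40/0.629 = 3.81 nM⁻¹·s⁻¹.

3.81 nM⁻¹·s⁻¹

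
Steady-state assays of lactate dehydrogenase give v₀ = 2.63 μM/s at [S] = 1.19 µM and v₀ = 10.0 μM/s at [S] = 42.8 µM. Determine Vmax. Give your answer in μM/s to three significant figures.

In reciprocal form, 1/v = (Km/Vmax)·(1/[S]) + 1/Vmax. The two points give (1/[S], 1/v) = (0.8403, 0.3802) and (0.02336, 0.1000).
Slope = (0.3802 − 0.1000)/(0.8403 − 0.02336) = 0.3430; intercept = 0.3802 − 0.3430×0.8403 = 0.09199.
Vmax = 1/intercept = 10.9 μM/s; Km = slope × Vmax = 0.3430 × 10.9 = 3.73 µM.

10.9 μM/s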